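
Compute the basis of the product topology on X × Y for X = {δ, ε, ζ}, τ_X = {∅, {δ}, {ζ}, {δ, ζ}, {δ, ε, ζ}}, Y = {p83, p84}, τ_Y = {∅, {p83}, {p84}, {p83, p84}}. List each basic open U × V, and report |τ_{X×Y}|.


Basis B = {∅ × ∅, {δ} × {p83}, {δ} × {p84}, {ζ} × {p83}, {ζ} × {p84}, {δ} × {p83, p84}, {δ, ζ} × {p83}, {δ, ζ} × {p84}, {ζ} × {p83, p84}, {δ, ε, ζ} × {p83}, {δ, ε, ζ} × {p84}, {δ, ζ} × {p83, p84}, {δ, ε, ζ} × {p83, p84}}; |τ_{X×Y}| = 25.

Enumerate products U × V with U ∈ τ_X, V ∈ τ_Y (deduplicated):
  ∅ × ∅ = {} (∅)
  {δ} × {p83} = {(δ,p83)}
  {δ} × {p84} = {(δ,p84)}
  {ζ} × {p83} = {(ζ,p83)}
  {ζ} × {p84} = {(ζ,p84)}
  {δ} × {p83, p84} = {(δ,p83), (δ,p84)}
  {δ, ζ} × {p83} = {(δ,p83), (ζ,p83)}
  {δ, ζ} × {p84} = {(δ,p84), (ζ,p84)}
  {ζ} × {p83, p84} = {(ζ,p83), (ζ,p84)}
  {δ, ε, ζ} × {p83} = {(δ,p83), (ε,p83), (ζ,p83)}
  {δ, ε, ζ} × {p84} = {(δ,p84), (ε,p84), (ζ,p84)}
  {δ, ζ} × {p83, p84} = {(δ,p83), (δ,p84), (ζ,p83), (ζ,p84)}
  {δ, ε, ζ} × {p83, p84} = {(δ,p83), (δ,p84), (ε,p83), (ε,p84), (ζ,p83), (ζ,p84)}
These 13 distinct sets form the basis B.
Close under arbitrary unions to get τ_{X×Y}; counting gives |τ_{X×Y}| = 25.


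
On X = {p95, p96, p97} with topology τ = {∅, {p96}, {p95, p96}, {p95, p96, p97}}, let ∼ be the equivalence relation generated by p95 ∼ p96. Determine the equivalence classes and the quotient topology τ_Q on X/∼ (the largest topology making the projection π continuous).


X/∼ = {[p95=p96], [p97]}; |τ_Q| = 3.

Equivalence classes: [p95=p96], [p97].
Quotient map π: X → X/∼ sends p95 ↦ [p95=p96], p96 ↦ [p95=p96], p97 ↦ [p97].
For each subset V ⊆ X/∼, compute π^{-1}(V) ⊆ X and check whether π^{-1}(V) ∈ τ. V is open in τ_Q iff π^{-1}(V) ∈ τ.
  V = {}: π^{-1}(V) = ∅ ∈ τ ✓.
  V = {[p95=p96]}: π^{-1}(V) = {p95, p96} ∈ τ ✓.
  V = {[p97]}: π^{-1}(V) = {p97} ∉ τ ✗.
  V = {[p95=p96], [p97]}: π^{-1}(V) = {p95, p96, p97} ∈ τ ✓.
Open sets in the quotient: τ_Q = {{}, {[p95=p96]}, {[p95=p96], [p97]}} (3 elements).


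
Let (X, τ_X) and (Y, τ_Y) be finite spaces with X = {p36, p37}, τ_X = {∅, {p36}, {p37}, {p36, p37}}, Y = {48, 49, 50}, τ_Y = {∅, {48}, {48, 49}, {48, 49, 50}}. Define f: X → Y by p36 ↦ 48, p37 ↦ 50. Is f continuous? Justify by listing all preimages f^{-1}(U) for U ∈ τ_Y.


f IS continuous.

Compute f^{-1}(U) for each U ∈ τ_Y:
  U = ∅: f^{-1}(U) = ∅ ∈ τ_X ✓.
  U = {48}: f^{-1}(U) = {p36} ∈ τ_X ✓.
  U = {48, 49}: f^{-1}(U) = {p36} ∈ τ_X ✓.
  U = {48, 49, 50}: f^{-1}(U) = {p36, p37} ∈ τ_X ✓.
Every preimage lies in τ_X, so f IS continuous.


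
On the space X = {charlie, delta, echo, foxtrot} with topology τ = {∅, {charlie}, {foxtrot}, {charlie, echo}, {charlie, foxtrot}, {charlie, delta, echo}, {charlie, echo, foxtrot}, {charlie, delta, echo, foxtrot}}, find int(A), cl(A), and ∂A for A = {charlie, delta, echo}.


int(A) = {charlie, delta, echo}, cl(A) = {charlie, delta, echo}, ∂A = ∅.

Closed sets in (X, τ) are complements of opens:
  closed(X, τ) = {∅, {delta}, {foxtrot}, {delta, echo}, {delta, foxtrot}, {charlie, delta, echo}, {delta, echo, foxtrot}, {charlie, delta, echo, foxtrot}}.
int(A) = ⋃ {U ∈ τ : U ⊆ A}. Opens contained in A: ∅, {charlie}, {charlie, echo}, {charlie, delta, echo}.
Taking the union of these: int(A) = {charlie, delta, echo}.
cl(A) = ⋂ {C closed : A ⊆ C}. Closed sets containing A: {charlie, delta, echo}, {charlie, delta, echo, foxtrot}.
Intersecting these: cl(A) = {charlie, delta, echo}.
∂A = cl(A) ∖ int(A) = {charlie, delta, echo} ∖ {charlie, delta, echo} = ∅.


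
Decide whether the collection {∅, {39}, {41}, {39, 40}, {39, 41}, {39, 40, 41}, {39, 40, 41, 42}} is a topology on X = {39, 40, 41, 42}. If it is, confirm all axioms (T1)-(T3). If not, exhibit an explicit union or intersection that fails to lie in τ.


τ IS a topology on X.

Axiom (T1): ∅ ∈ τ? Yes; X ∈ τ? Yes.
Axiom (T2/T3): check pairwise unions and intersections of members of τ.
All pairwise intersections and unions checked — each lies in τ. Therefore τ satisfies (T1), (T2), (T3): it IS a topology on X.


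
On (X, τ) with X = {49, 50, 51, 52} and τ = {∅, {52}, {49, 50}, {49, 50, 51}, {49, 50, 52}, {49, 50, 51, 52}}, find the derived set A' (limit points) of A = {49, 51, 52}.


A' = {50, 51}

For each x ∈ X, list the open sets U ∈ τ with x ∈ U, then check whether U ∩ (A ∖ {x}) ≠ ∅ for every such U.
  x = 49: open {49, 50} ∋ x has {49, 50} ∩ (A ∖ {49}) = ∅, so x is NOT a limit point.
  x = 50: opens ∋ x are {49, 50}, {49, 50, 51}, {49, 50, 52}, {49, 50, 51, 52}; each meets A ∖ {50}, so x IS a limit point.
  x = 51: opens ∋ x are {49, 50, 51}, {49, 50, 51, 52}; each meets A ∖ {51}, so x IS a limit point.
  x = 52: open {52} ∋ x has {52} ∩ (A ∖ {52}) = ∅, so x is NOT a limit point.
Collecting: A' = {50, 51}.


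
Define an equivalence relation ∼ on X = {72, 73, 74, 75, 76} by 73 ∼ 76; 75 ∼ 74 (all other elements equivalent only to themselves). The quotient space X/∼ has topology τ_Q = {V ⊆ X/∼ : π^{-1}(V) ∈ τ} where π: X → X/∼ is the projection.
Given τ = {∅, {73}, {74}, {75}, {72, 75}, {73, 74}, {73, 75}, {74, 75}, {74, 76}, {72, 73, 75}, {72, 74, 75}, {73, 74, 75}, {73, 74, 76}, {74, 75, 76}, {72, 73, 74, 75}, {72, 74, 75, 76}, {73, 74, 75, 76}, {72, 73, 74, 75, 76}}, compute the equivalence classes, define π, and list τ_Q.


X/∼ = {[72], [73=76], [74=75]}; |τ_Q| = 5.

Equivalence classes: [72], [73=76], [74=75].
Quotient map π: X → X/∼ sends 72 ↦ [72], 73 ↦ [73=76], 74 ↦ [74=75], 75 ↦ [74=75], 76 ↦ [73=76].
For each subset V ⊆ X/∼, compute π^{-1}(V) ⊆ X and check whether π^{-1}(V) ∈ τ. V is open in τ_Q iff π^{-1}(V) ∈ τ.
  V = {}: π^{-1}(V) = ∅ ∈ τ ✓.
  V = {[72]}: π^{-1}(V) = {72} ∉ τ ✗.
  V = {[73=76]}: π^{-1}(V) = {73, 76} ∉ τ ✗.
  V = {[72], [73=76]}: π^{-1}(V) = {72, 73, 76} ∉ τ ✗.
  V = {[74=75]}: π^{-1}(V) = {74, 75} ∈ τ ✓.
  V = {[72], [74=75]}: π^{-1}(V) = {72, 74, 75} ∈ τ ✓.
  V = {[73=76], [74=75]}: π^{-1}(V) = {73, 74, 75, 76} ∈ τ ✓.
  V = {[72], [73=76], [74=75]}: π^{-1}(V) = {72, 73, 74, 75, 76} ∈ τ ✓.
Open sets in the quotient: τ_Q = {{}, {[74=75]}, {[72], [74=75]}, {[73=76], [74=75]}, {[72], [73=76], [74=75]}} (5 elements).


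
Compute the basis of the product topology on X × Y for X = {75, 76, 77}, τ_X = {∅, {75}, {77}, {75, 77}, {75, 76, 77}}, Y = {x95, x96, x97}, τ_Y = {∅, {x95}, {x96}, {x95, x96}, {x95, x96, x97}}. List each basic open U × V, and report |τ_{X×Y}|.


Basis B = {∅ × ∅, {75} × {x95}, {75} × {x96}, {77} × {x95}, {77} × {x96}, {75} × {x95, x96}, {75, 77} × {x95}, {75, 77} × {x96}, {77} × {x95, x96}, {75} × {x95, x96, x97}, {75, 76, 77} × {x95}, {75, 76, 77} × {x96}, {77} × {x95, x96, x97}, {75, 77} × {x95, x96}, {75, 77} × {x95, x96, x97}, {75, 76, 77} × {x95, x96}, {75, 76, 77} × {x95, x96, x97}}; |τ_{X×Y}| = 48.

Enumerate products U × V with U ∈ τ_X, V ∈ τ_Y (deduplicated):
  ∅ × ∅ = {} (∅)
  {75} × {x95} = {(75,x95)}
  {75} × {x96} = {(75,x96)}
  {77} × {x95} = {(77,x95)}
  {77} × {x96} = {(77,x96)}
  {75} × {x95, x96} = {(75,x95), (75,x96)}
  {75, 77} × {x95} = {(75,x95), (77,x95)}
  {75, 77} × {x96} = {(75,x96), (77,x96)}
  {77} × {x95, x96} = {(77,x95), (77,x96)}
  {75} × {x95, x96, x97} = {(75,x95), (75,x96), (75,x97)}
  {75, 76, 77} × {x95} = {(75,x95), (76,x95), (77,x95)}
  {75, 76, 77} × {x96} = {(75,x96), (76,x96), (77,x96)}
  {77} × {x95, x96, x97} = {(77,x95), (77,x96), (77,x97)}
  {75, 77} × {x95, x96} = {(75,x95), (75,x96), (77,x95), (77,x96)}
  {75, 77} × {x95, x96, x97} = {(75,x95), (75,x96), (75,x97), (77,x95), (77,x96), (77,x97)}
  {75, 76, 77} × {x95, x96} = {(75,x95), (75,x96), (76,x95), (76,x96), (77,x95), (77,x96)}
  {75, 76, 77} × {x95, x96, x97} = {(75,x95), (75,x96), (75,x97), (76,x95), (76,x96), (76,x97), (77,x95), (77,x96), (77,x97)}
These 17 distinct sets form the basis B.
Close under arbitrary unions to get τ_{X×Y}; counting gives |τ_{X×Y}| = 48.


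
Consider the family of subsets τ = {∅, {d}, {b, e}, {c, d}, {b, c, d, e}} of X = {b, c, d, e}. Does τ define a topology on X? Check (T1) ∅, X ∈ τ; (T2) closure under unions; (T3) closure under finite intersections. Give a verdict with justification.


τ is NOT a topology on X.

Axiom (T1): ∅ ∈ τ? Yes; X ∈ τ? Yes.
Axiom (T2/T3): check pairwise unions and intersections of members of τ.
Counterexample for (T2): {d} ∪ {b, e} = {b, d, e} ∉ τ. Therefore τ is NOT a topology.


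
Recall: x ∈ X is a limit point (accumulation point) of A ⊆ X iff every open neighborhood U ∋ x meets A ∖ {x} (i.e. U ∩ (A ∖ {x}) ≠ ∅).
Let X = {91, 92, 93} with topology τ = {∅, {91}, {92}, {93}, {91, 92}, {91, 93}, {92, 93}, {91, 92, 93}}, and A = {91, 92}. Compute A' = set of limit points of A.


A' = ∅

For each x ∈ X, list the open sets U ∈ τ with x ∈ U, then check whether U ∩ (A ∖ {x}) ≠ ∅ for every such U.
  x = 91: open {91} ∋ x has {91} ∩ (A ∖ {91}) = ∅, so x is NOT a limit point.
  x = 92: open {92} ∋ x has {92} ∩ (A ∖ {92}) = ∅, so x is NOT a limit point.
  x = 93: open {93} ∋ x has {93} ∩ (A ∖ {93}) = ∅, so x is NOT a limit point.
Collecting: A' = ∅.


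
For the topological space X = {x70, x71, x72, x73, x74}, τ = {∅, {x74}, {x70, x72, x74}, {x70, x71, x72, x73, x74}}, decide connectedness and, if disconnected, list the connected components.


(X, τ) is connected.

Find clopen sets (U ∈ τ with X ∖ U ∈ τ):
  U = ∅, X ∖ U = {x70, x71, x72, x73, x74} — both open, so U is clopen.
  U = {x70, x71, x72, x73, x74}, X ∖ U = ∅ — both open, so U is clopen.
Only trivial clopens (∅ and X) exist, so (X, τ) is connected.
Compute connected components by grouping points that agree on all clopens:
  component: {x70, x71, x72, x73, x74}


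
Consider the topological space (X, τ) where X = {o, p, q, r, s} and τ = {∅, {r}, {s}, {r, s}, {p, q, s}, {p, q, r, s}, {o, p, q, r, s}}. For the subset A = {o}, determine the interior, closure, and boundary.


int(A) = ∅, cl(A) = {o}, ∂A = {o}.

Closed sets in (X, τ) are complements of opens:
  closed(X, τ) = {∅, {o}, {o, r}, {o, p, q}, {o, p, q, r}, {o, p, q, s}, {o, p, q, r, s}}.
int(A) = ⋃ {U ∈ τ : U ⊆ A}. Opens contained in A: ∅.
Taking the union of these: int(A) = ∅.
cl(A) = ⋂ {C closed : A ⊆ C}. Closed sets containing A: {o}, {o, r}, {o, p, q}, {o, p, q, r}, {o, p, q, s}, {o, p, q, r, s}.
Intersecting these: cl(A) = {o}.
∂A = cl(A) ∖ int(A) = {o} ∖ ∅ = {o}.


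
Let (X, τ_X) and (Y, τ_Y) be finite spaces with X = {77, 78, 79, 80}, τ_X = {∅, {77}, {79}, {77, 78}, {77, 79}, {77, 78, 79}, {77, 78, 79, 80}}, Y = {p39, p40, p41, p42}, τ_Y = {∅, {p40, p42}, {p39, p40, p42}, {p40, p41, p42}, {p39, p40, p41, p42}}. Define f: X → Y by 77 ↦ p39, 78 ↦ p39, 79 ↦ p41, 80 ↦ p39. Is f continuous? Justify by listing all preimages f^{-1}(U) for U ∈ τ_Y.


f is NOT continuous.

Compute f^{-1}(U) for each U ∈ τ_Y:
  U = ∅: f^{-1}(U) = ∅ ∈ τ_X ✓.
  U = {p40, p42}: f^{-1}(U) = ∅ ∈ τ_X ✓.
  U = {p39, p40, p42}: f^{-1}(U) = {77, 78, 80} ∉ τ_X ✗.
  U = {p40, p41, p42}: f^{-1}(U) = {79} ∈ τ_X ✓.
  U = {p39, p40, p41, p42}: f^{-1}(U) = {77, 78, 79, 80} ∈ τ_X ✓.
Found U = {p39, p40, p42} with f^{-1}(U) = {77, 78, 80} not in τ_X. Therefore f is NOT continuous.


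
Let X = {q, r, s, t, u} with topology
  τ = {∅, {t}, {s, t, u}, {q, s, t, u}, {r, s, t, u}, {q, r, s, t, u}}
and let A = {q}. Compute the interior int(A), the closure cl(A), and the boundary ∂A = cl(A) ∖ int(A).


int(A) = ∅, cl(A) = {q}, ∂A = {q}.

Closed sets in (X, τ) are complements of opens:
  closed(X, τ) = {∅, {q}, {r}, {q, r}, {q, r, s, u}, {q, r, s, t, u}}.
int(A) = ⋃ {U ∈ τ : U ⊆ A}. Opens contained in A: ∅.
Taking the union of these: int(A) = ∅.
cl(A) = ⋂ {C closed : A ⊆ C}. Closed sets containing A: {q}, {q, r}, {q, r, s, u}, {q, r, s, t, u}.
Intersecting these: cl(A) = {q}.
∂A = cl(A) ∖ int(A) = {q} ∖ ∅ = {q}.


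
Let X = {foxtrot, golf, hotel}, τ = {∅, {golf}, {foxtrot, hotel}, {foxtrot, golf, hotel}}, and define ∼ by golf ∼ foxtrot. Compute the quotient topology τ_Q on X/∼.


X/∼ = {[foxtrot=golf], [hotel]}; |τ_Q| = 2.

Equivalence classes: [foxtrot=golf], [hotel].
Quotient map π: X → X/∼ sends foxtrot ↦ [foxtrot=golf], golf ↦ [foxtrot=golf], hotel ↦ [hotel].
For each subset V ⊆ X/∼, compute π^{-1}(V) ⊆ X and check whether π^{-1}(V) ∈ τ. V is open in τ_Q iff π^{-1}(V) ∈ τ.
  V = {}: π^{-1}(V) = ∅ ∈ τ ✓.
  V = {[foxtrot=golf]}: π^{-1}(V) = {foxtrot, golf} ∉ τ ✗.
  V = {[hotel]}: π^{-1}(V) = {hotel} ∉ τ ✗.
  V = {[foxtrot=golf], [hotel]}: π^{-1}(V) = {foxtrot, golf, hotel} ∈ τ ✓.
Open sets in the quotient: τ_Q = {{}, {[foxtrot=golf], [hotel]}} (2 elements).


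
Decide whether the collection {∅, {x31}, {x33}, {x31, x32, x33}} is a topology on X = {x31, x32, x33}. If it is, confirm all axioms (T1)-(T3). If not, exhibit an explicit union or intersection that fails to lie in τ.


τ is NOT a topology on X.

Axiom (T1): ∅ ∈ τ? Yes; X ∈ τ? Yes.
Axiom (T2/T3): check pairwise unions and intersections of members of τ.
Counterexample for (T2): {x31} ∪ {x33} = {x31, x33} ∉ τ. Therefore τ is NOT a topology.


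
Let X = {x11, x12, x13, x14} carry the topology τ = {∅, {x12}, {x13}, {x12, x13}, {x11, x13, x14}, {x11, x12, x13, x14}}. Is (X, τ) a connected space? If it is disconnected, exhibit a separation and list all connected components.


(X, τ) is disconnected; components = [{x12}, {x11, x13, x14}].

Find clopen sets (U ∈ τ with X ∖ U ∈ τ):
  U = ∅, X ∖ U = {x11, x12, x13, x14} — both open, so U is clopen.
  U = {x12}, X ∖ U = {x11, x13, x14} — both open, so U is clopen.
  U = {x11, x13, x14}, X ∖ U = {x12} — both open, so U is clopen.
  U = {x11, x12, x13, x14}, X ∖ U = ∅ — both open, so U is clopen.
Nontrivial clopen(s) exist: e.g. {x11, x13, x14}. So (X, τ) is disconnected.
Compute connected components by grouping points that agree on all clopens:
  component: {x12}
  component: {x11, x13, x14}


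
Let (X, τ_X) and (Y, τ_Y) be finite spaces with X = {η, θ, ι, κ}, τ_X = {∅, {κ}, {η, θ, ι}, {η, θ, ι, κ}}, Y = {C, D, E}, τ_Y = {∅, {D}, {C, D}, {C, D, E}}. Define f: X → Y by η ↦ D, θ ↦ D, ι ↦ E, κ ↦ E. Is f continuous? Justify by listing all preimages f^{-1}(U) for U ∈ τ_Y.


f is NOT continuous.

Compute f^{-1}(U) for each U ∈ τ_Y:
  U = ∅: f^{-1}(U) = ∅ ∈ τ_X ✓.
  U = {D}: f^{-1}(U) = {η, θ} ∉ τ_X ✗.
  U = {C, D}: f^{-1}(U) = {η, θ} ∉ τ_X ✗.
  U = {C, D, E}: f^{-1}(U) = {η, θ, ι, κ} ∈ τ_X ✓.
Found U = {D} with f^{-1}(U) = {η, θ} not in τ_X. Therefore f is NOT continuous.


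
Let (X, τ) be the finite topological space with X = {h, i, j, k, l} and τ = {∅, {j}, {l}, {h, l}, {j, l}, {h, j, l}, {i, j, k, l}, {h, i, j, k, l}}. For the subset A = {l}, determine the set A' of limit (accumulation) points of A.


A' = {h, i, k}

For each x ∈ X, list the open sets U ∈ τ with x ∈ U, then check whether U ∩ (A ∖ {x}) ≠ ∅ for every such U.
  x = h: opens ∋ x are {h, l}, {h, j, l}, {h, i, j, k, l}; each meets A ∖ {h}, so x IS a limit point.
  x = i: opens ∋ x are {i, j, k, l}, {h, i, j, k, l}; each meets A ∖ {i}, so x IS a limit point.
  x = j: open {j} ∋ x has {j} ∩ (A ∖ {j}) = ∅, so x is NOT a limit point.
  x = k: opens ∋ x are {i, j, k, l}, {h, i, j, k, l}; each meets A ∖ {k}, so x IS a limit point.
  x = l: open {l} ∋ x has {l} ∩ (A ∖ {l}) = ∅, so x is NOT a limit point.
Collecting: A' = {h, i, k}.


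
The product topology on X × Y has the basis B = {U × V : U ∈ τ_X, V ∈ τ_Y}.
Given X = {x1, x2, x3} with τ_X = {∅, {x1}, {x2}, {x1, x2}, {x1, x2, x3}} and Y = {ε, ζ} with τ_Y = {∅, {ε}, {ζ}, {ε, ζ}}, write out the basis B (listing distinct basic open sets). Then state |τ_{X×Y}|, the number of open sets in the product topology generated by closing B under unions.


Basis B = {∅ × ∅, {x1} × {ε}, {x1} × {ζ}, {x2} × {ε}, {x2} × {ζ}, {x1} × {ε, ζ}, {x1, x2} × {ε}, {x1, x2} × {ζ}, {x2} × {ε, ζ}, {x1, x2, x3} × {ε}, {x1, x2, x3} × {ζ}, {x1, x2} × {ε, ζ}, {x1, x2, x3} × {ε, ζ}}; |τ_{X×Y}| = 25.

Enumerate products U × V with U ∈ τ_X, V ∈ τ_Y (deduplicated):
  ∅ × ∅ = {} (∅)
  {x1} × {ε} = {(x1,ε)}
  {x1} × {ζ} = {(x1,ζ)}
  {x2} × {ε} = {(x2,ε)}
  {x2} × {ζ} = {(x2,ζ)}
  {x1} × {ε, ζ} = {(x1,ε), (x1,ζ)}
  {x1, x2} × {ε} = {(x1,ε), (x2,ε)}
  {x1, x2} × {ζ} = {(x1,ζ), (x2,ζ)}
  {x2} × {ε, ζ} = {(x2,ε), (x2,ζ)}
  {x1, x2, x3} × {ε} = {(x1,ε), (x2,ε), (x3,ε)}
  {x1, x2, x3} × {ζ} = {(x1,ζ), (x2,ζ), (x3,ζ)}
  {x1, x2} × {ε, ζ} = {(x1,ε), (x1,ζ), (x2,ε), (x2,ζ)}
  {x1, x2, x3} × {ε, ζ} = {(x1,ε), (x1,ζ), (x2,ε), (x2,ζ), (x3,ε), (x3,ζ)}
These 13 distinct sets form the basis B.
Close under arbitrary unions to get τ_{X×Y}; counting gives |τ_{X×Y}| = 25.


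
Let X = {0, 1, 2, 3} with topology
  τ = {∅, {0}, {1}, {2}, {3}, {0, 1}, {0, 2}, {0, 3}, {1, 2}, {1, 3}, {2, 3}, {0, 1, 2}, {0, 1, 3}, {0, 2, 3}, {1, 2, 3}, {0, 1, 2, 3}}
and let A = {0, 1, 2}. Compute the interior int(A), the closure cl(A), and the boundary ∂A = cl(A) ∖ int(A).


int(A) = {0, 1, 2}, cl(A) = {0, 1, 2}, ∂A = ∅.

Closed sets in (X, τ) are complements of opens:
  closed(X, τ) = {∅, {0}, {1}, {2}, {3}, {0, 1}, {0, 2}, {0, 3}, {1, 2}, {1, 3}, {2, 3}, {0, 1, 2}, {0, 1, 3}, {0, 2, 3}, {1, 2, 3}, {0, 1, 2, 3}}.
int(A) = ⋃ {U ∈ τ : U ⊆ A}. Opens contained in A: ∅, {0}, {1}, {2}, {0, 1}, {0, 2}, {1, 2}, {0, 1, 2}.
Taking the union of these: int(A) = {0, 1, 2}.
cl(A) = ⋂ {C closed : A ⊆ C}. Closed sets containing A: {0, 1, 2}, {0, 1, 2, 3}.
Intersecting these: cl(A) = {0, 1, 2}.
∂A = cl(A) ∖ int(A) = {0, 1, 2} ∖ {0, 1, 2} = ∅.


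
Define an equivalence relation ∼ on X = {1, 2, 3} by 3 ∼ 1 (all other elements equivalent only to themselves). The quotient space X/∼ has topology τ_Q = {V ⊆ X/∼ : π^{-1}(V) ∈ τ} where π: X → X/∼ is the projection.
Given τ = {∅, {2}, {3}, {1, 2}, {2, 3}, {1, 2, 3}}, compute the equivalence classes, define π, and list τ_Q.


X/∼ = {[1=3], [2]}; |τ_Q| = 3.

Equivalence classes: [1=3], [2].
Quotient map π: X → X/∼ sends 1 ↦ [1=3], 2 ↦ [2], 3 ↦ [1=3].
For each subset V ⊆ X/∼, compute π^{-1}(V) ⊆ X and check whether π^{-1}(V) ∈ τ. V is open in τ_Q iff π^{-1}(V) ∈ τ.
  V = {}: π^{-1}(V) = ∅ ∈ τ ✓.
  V = {[1=3]}: π^{-1}(V) = {1, 3} ∉ τ ✗.
  V = {[2]}: π^{-1}(V) = {2} ∈ τ ✓.
  V = {[1=3], [2]}: π^{-1}(V) = {1, 2, 3} ∈ τ ✓.
Open sets in the quotient: τ_Q = {{}, {[2]}, {[1=3], [2]}} (3 elements).


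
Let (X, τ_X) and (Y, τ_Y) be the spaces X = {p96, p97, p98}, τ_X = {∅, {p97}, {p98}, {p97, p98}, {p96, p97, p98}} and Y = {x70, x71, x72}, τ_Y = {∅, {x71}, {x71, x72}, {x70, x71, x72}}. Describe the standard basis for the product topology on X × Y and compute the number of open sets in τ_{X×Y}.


Basis B = {∅ × ∅, {p97} × {x71}, {p98} × {x71}, {p97} × {x71, x72}, {p97, p98} × {x71}, {p98} × {x71, x72}, {p96, p97, p98} × {x71}, {p97} × {x70, x71, x72}, {p98} × {x70, x71, x72}, {p97, p98} × {x71, x72}, {p96, p97, p98} × {x71, x72}, {p97, p98} × {x70, x71, x72}, {p96, p97, p98} × {x70, x71, x72}}; |τ_{X×Y}| = 30.

Enumerate products U × V with U ∈ τ_X, V ∈ τ_Y (deduplicated):
  ∅ × ∅ = {} (∅)
  {p97} × {x71} = {(p97,x71)}
  {p98} × {x71} = {(p98,x71)}
  {p97} × {x71, x72} = {(p97,x71), (p97,x72)}
  {p97, p98} × {x71} = {(p97,x71), (p98,x71)}
  {p98} × {x71, x72} = {(p98,x71), (p98,x72)}
  {p96, p97, p98} × {x71} = {(p96,x71), (p97,x71), (p98,x71)}
  {p97} × {x70, x71, x72} = {(p97,x70), (p97,x71), (p97,x72)}
  {p98} × {x70, x71, x72} = {(p98,x70), (p98,x71), (p98,x72)}
  {p97, p98} × {x71, x72} = {(p97,x71), (p97,x72), (p98,x71), (p98,x72)}
  {p96, p97, p98} × {x71, x72} = {(p96,x71), (p96,x72), (p97,x71), (p97,x72), (p98,x71), (p98,x72)}
  {p97, p98} × {x70, x71, x72} = {(p97,x70), (p97,x71), (p97,x72), (p98,x70), (p98,x71), (p98,x72)}
  {p96, p97, p98} × {x70, x71, x72} = {(p96,x70), (p96,x71), (p96,x72), (p97,x70), (p97,x71), (p97,x72), (p98,x70), (p98,x71), (p98,x72)}
These 13 distinct sets form the basis B.
Close under arbitrary unions to get τ_{X×Y}; counting gives |τ_{X×Y}| = 30.


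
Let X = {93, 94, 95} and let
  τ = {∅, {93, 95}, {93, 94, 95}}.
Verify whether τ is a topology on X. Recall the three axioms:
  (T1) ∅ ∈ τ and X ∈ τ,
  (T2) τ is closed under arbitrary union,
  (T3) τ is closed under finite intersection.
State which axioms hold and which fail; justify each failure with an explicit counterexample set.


τ IS a topology on X.

Axiom (T1): ∅ ∈ τ? Yes; X ∈ τ? Yes.
Axiom (T2/T3): check pairwise unions and intersections of members of τ.
All pairwise intersections and unions checked — each lies in τ. Therefore τ satisfies (T1), (T2), (T3): it IS a topology on X.


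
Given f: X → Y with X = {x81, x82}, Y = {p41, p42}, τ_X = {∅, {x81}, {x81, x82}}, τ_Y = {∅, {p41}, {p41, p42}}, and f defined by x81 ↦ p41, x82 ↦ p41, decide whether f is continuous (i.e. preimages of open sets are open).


f IS continuous.

Compute f^{-1}(U) for each U ∈ τ_Y:
  U = ∅: f^{-1}(U) = ∅ ∈ τ_X ✓.
  U = {p41}: f^{-1}(U) = {x81, x82} ∈ τ_X ✓.
  U = {p41, p42}: f^{-1}(U) = {x81, x82} ∈ τ_X ✓.
Every preimage lies in τ_X, so f IS continuous.


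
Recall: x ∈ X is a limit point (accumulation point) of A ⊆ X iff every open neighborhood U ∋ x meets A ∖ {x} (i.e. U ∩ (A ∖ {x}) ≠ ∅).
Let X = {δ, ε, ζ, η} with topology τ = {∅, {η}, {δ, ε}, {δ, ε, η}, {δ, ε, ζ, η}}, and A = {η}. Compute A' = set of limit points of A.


A' = {ζ}

For each x ∈ X, list the open sets U ∈ τ with x ∈ U, then check whether U ∩ (A ∖ {x}) ≠ ∅ for every such U.
  x = δ: open {δ, ε} ∋ x has {δ, ε} ∩ (A ∖ {δ}) = ∅, so x is NOT a limit point.
  x = ε: open {δ, ε} ∋ x has {δ, ε} ∩ (A ∖ {ε}) = ∅, so x is NOT a limit point.
  x = ζ: opens ∋ x are {δ, ε, ζ, η}; each meets A ∖ {ζ}, so x IS a limit point.
  x = η: open {η} ∋ x has {η} ∩ (A ∖ {η}) = ∅, so x is NOT a limit point.
Collecting: A' = {ζ}.


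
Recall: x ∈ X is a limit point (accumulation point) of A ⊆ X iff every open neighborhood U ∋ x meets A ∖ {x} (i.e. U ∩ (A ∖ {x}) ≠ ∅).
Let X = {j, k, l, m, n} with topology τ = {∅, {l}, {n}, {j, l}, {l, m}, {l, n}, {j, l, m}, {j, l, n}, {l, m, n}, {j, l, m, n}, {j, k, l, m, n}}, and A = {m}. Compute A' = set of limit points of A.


A' = {k}

For each x ∈ X, list the open sets U ∈ τ with x ∈ U, then check whether U ∩ (A ∖ {x}) ≠ ∅ for every such U.
  x = j: open {j, l} ∋ x has {j, l} ∩ (A ∖ {j}) = ∅, so x is NOT a limit point.
  x = k: opens ∋ x are {j, k, l, m, n}; each meets A ∖ {k}, so x IS a limit point.
  x = l: open {l} ∋ x has {l} ∩ (A ∖ {l}) = ∅, so x is NOT a limit point.
  x = m: open {l, m} ∋ x has {l, m} ∩ (A ∖ {m}) = ∅, so x is NOT a limit point.
  x = n: open {n} ∋ x has {n} ∩ (A ∖ {n}) = ∅, so x is NOT a limit point.
Collecting: A' = {k}.


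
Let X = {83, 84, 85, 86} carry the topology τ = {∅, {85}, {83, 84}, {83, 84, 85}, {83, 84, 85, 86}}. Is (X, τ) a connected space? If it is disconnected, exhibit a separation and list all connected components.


(X, τ) is connected.

Find clopen sets (U ∈ τ with X ∖ U ∈ τ):
  U = ∅, X ∖ U = {83, 84, 85, 86} — both open, so U is clopen.
  U = {83, 84, 85, 86}, X ∖ U = ∅ — both open, so U is clopen.
Only trivial clopens (∅ and X) exist, so (X, τ) is connected.
Compute connected components by grouping points that agree on all clopens:
  component: {83, 84, 85, 86}


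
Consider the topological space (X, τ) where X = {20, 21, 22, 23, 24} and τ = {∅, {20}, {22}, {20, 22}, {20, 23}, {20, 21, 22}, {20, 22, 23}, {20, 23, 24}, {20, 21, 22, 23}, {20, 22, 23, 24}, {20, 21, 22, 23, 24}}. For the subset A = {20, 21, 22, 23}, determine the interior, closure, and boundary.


int(A) = {20, 21, 22, 23}, cl(A) = {20, 21, 22, 23, 24}, ∂A = {24}.

Closed sets in (X, τ) are complements of opens:
  closed(X, τ) = {∅, {21}, {24}, {21, 22}, {21, 24}, {23, 24}, {21, 22, 24}, {21, 23, 24}, {20, 21, 23, 24}, {21, 22, 23, 24}, {20, 21, 22, 23, 24}}.
int(A) = ⋃ {U ∈ τ : U ⊆ A}. Opens contained in A: ∅, {20}, {22}, {20, 22}, {20, 23}, {20, 21, 22}, {20, 22, 23}, {20, 21, 22, 23}.
Taking the union of these: int(A) = {20, 21, 22, 23}.
cl(A) = ⋂ {C closed : A ⊆ C}. Closed sets containing A: {20, 21, 22, 23, 24}.
Intersecting these: cl(A) = {20, 21, 22, 23, 24}.
∂A = cl(A) ∖ int(A) = {20, 21, 22, 23, 24} ∖ {20, 21, 22, 23} = {24}.


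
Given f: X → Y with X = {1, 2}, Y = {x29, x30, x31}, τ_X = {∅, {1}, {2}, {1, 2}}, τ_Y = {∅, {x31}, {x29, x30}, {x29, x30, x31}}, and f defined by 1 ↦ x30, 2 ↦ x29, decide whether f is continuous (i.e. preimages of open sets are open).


f IS continuous.

Compute f^{-1}(U) for each U ∈ τ_Y:
  U = ∅: f^{-1}(U) = ∅ ∈ τ_X ✓.
  U = {x31}: f^{-1}(U) = ∅ ∈ τ_X ✓.
  U = {x29, x30}: f^{-1}(U) = {1, 2} ∈ τ_X ✓.
  U = {x29, x30, x31}: f^{-1}(U) = {1, 2} ∈ τ_X ✓.
Every preimage lies in τ_X, so f IS continuous.


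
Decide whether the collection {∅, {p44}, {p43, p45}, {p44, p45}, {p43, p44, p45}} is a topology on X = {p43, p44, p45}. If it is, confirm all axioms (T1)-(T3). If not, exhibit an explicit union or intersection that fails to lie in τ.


τ is NOT a topology on X.

Axiom (T1): ∅ ∈ τ? Yes; X ∈ τ? Yes.
Axiom (T2/T3): check pairwise unions and intersections of members of τ.
Counterexample for (T3): {p43, p45} ∩ {p44, p45} = {p45} ∉ τ. Therefore τ is NOT a topology.


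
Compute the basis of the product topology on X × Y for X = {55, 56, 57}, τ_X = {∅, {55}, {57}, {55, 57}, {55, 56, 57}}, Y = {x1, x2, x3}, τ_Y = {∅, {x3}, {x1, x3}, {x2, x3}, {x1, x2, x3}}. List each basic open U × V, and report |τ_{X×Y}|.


Basis B = {∅ × ∅, {55} × {x3}, {57} × {x3}, {55} × {x1, x3}, {55} × {x2, x3}, {55, 57} × {x3}, {57} × {x1, x3}, {57} × {x2, x3}, {55} × {x1, x2, x3}, {55, 56, 57} × {x3}, {57} × {x1, x2, x3}, {55, 57} × {x1, x3}, {55, 57} × {x2, x3}, {55, 57} × {x1, x2, x3}, {55, 56, 57} × {x1, x3}, {55, 56, 57} × {x2, x3}, {55, 56, 57} × {x1, x2, x3}}; |τ_{X×Y}| = 50.

Enumerate products U × V with U ∈ τ_X, V ∈ τ_Y (deduplicated):
  ∅ × ∅ = {} (∅)
  {55} × {x3} = {(55,x3)}
  {57} × {x3} = {(57,x3)}
  {55} × {x1, x3} = {(55,x1), (55,x3)}
  {55} × {x2, x3} = {(55,x2), (55,x3)}
  {55, 57} × {x3} = {(55,x3), (57,x3)}
  {57} × {x1, x3} = {(57,x1), (57,x3)}
  {57} × {x2, x3} = {(57,x2), (57,x3)}
  {55} × {x1, x2, x3} = {(55,x1), (55,x2), (55,x3)}
  {55, 56, 57} × {x3} = {(55,x3), (56,x3), (57,x3)}
  {57} × {x1, x2, x3} = {(57,x1), (57,x2), (57,x3)}
  {55, 57} × {x1, x3} = {(55,x1), (55,x3), (57,x1), (57,x3)}
  {55, 57} × {x2, x3} = {(55,x2), (55,x3), (57,x2), (57,x3)}
  {55, 57} × {x1, x2, x3} = {(55,x1), (55,x2), (55,x3), (57,x1), (57,x2), (57,x3)}
  {55, 56, 57} × {x1, x3} = {(55,x1), (55,x3), (56,x1), (56,x3), (57,x1), (57,x3)}
  {55, 56, 57} × {x2, x3} = {(55,x2), (55,x3), (56,x2), (56,x3), (57,x2), (57,x3)}
  {55, 56, 57} × {x1, x2, x3} = {(55,x1), (55,x2), (55,x3), (56,x1), (56,x2), (56,x3), (57,x1), (57,x2), (57,x3)}
These 17 distinct sets form the basis B.
Close under arbitrary unions to get τ_{X×Y}; counting gives |τ_{X×Y}| = 50.


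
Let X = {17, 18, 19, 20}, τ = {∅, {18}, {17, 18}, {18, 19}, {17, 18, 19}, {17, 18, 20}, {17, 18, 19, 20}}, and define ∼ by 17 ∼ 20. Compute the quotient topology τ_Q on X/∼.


X/∼ = {[17=20], [18], [19]}; |τ_Q| = 5.

Equivalence classes: [17=20], [18], [19].
Quotient map π: X → X/∼ sends 17 ↦ [17=20], 18 ↦ [18], 19 ↦ [19], 20 ↦ [17=20].
For each subset V ⊆ X/∼, compute π^{-1}(V) ⊆ X and check whether π^{-1}(V) ∈ τ. V is open in τ_Q iff π^{-1}(V) ∈ τ.
  V = {}: π^{-1}(V) = ∅ ∈ τ ✓.
  V = {[17=20]}: π^{-1}(V) = {17, 20} ∉ τ ✗.
  V = {[18]}: π^{-1}(V) = {18} ∈ τ ✓.
  V = {[17=20], [18]}: π^{-1}(V) = {17, 18, 20} ∈ τ ✓.
  V = {[19]}: π^{-1}(V) = {19} ∉ τ ✗.
  V = {[17=20], [19]}: π^{-1}(V) = {17, 19, 20} ∉ τ ✗.
  V = {[18], [19]}: π^{-1}(V) = {18, 19} ∈ τ ✓.
  V = {[17=20], [18], [19]}: π^{-1}(V) = {17, 18, 19, 20} ∈ τ ✓.
Open sets in the quotient: τ_Q = {{}, {[18]}, {[17=20], [18]}, {[18], [19]}, {[17=20], [18], [19]}} (5 elements).


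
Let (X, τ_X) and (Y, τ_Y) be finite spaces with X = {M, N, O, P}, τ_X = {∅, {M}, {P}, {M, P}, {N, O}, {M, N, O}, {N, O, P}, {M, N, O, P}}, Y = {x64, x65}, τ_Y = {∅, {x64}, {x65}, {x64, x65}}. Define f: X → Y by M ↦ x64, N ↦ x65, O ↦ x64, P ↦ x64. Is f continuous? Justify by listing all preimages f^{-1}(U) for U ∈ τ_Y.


f is NOT continuous.

Compute f^{-1}(U) for each U ∈ τ_Y:
  U = ∅: f^{-1}(U) = ∅ ∈ τ_X ✓.
  U = {x64}: f^{-1}(U) = {M, O, P} ∉ τ_X ✗.
  U = {x65}: f^{-1}(U) = {N} ∉ τ_X ✗.
  U = {x64, x65}: f^{-1}(U) = {M, N, O, P} ∈ τ_X ✓.
Found U = {x64} with f^{-1}(U) = {M, O, P} not in τ_X. Therefore f is NOT continuous.


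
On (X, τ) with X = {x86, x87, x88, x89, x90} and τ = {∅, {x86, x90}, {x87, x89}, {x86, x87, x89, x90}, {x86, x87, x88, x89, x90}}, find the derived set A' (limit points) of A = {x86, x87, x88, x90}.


A' = {x86, x88, x89, x90}

For each x ∈ X, list the open sets U ∈ τ with x ∈ U, then check whether U ∩ (A ∖ {x}) ≠ ∅ for every such U.
  x = x86: opens ∋ x are {x86, x90}, {x86, x87, x89, x90}, {x86, x87, x88, x89, x90}; each meets A ∖ {x86}, so x IS a limit point.
  x = x87: open {x87, x89} ∋ x has {x87, x89} ∩ (A ∖ {x87}) = ∅, so x is NOT a limit point.
  x = x88: opens ∋ x are {x86, x87, x88, x89, x90}; each meets A ∖ {x88}, so x IS a limit point.
  x = x89: opens ∋ x are {x87, x89}, {x86, x87, x89, x90}, {x86, x87, x88, x89, x90}; each meets A ∖ {x89}, so x IS a limit point.
  x = x90: opens ∋ x are {x86, x90}, {x86, x87, x89, x90}, {x86, x87, x88, x89, x90}; each meets A ∖ {x90}, so x IS a limit point.
Collecting: A' = {x86, x88, x89, x90}.


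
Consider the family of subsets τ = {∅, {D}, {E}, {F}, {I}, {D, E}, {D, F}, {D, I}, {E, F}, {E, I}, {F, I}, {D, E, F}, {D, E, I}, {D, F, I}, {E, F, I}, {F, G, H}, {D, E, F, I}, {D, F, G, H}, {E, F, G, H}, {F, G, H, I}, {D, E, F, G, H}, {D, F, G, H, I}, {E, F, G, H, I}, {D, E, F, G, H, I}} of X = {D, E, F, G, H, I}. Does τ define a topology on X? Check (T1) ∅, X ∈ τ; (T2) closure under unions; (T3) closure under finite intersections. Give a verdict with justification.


τ IS a topology on X.

Axiom (T1): ∅ ∈ τ? Yes; X ∈ τ? Yes.
Axiom (T2/T3): check pairwise unions and intersections of members of τ.
All pairwise intersections and unions checked — each lies in τ. Therefore τ satisfies (T1), (T2), (T3): it IS a topology on X.


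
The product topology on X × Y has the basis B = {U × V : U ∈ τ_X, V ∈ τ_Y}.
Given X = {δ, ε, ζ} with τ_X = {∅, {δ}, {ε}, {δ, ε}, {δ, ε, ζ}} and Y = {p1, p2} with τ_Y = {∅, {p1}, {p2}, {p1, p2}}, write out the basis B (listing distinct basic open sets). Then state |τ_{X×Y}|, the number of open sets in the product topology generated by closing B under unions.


Basis B = {∅ × ∅, {δ} × {p1}, {δ} × {p2}, {ε} × {p1}, {ε} × {p2}, {δ} × {p1, p2}, {δ, ε} × {p1}, {δ, ε} × {p2}, {ε} × {p1, p2}, {δ, ε, ζ} × {p1}, {δ, ε, ζ} × {p2}, {δ, ε} × {p1, p2}, {δ, ε, ζ} × {p1, p2}}; |τ_{X×Y}| = 25.

Enumerate products U × V with U ∈ τ_X, V ∈ τ_Y (deduplicated):
  ∅ × ∅ = {} (∅)
  {δ} × {p1} = {(δ,p1)}
  {δ} × {p2} = {(δ,p2)}
  {ε} × {p1} = {(ε,p1)}
  {ε} × {p2} = {(ε,p2)}
  {δ} × {p1, p2} = {(δ,p1), (δ,p2)}
  {δ, ε} × {p1} = {(δ,p1), (ε,p1)}
  {δ, ε} × {p2} = {(δ,p2), (ε,p2)}
  {ε} × {p1, p2} = {(ε,p1), (ε,p2)}
  {δ, ε, ζ} × {p1} = {(δ,p1), (ε,p1), (ζ,p1)}
  {δ, ε, ζ} × {p2} = {(δ,p2), (ε,p2), (ζ,p2)}
  {δ, ε} × {p1, p2} = {(δ,p1), (δ,p2), (ε,p1), (ε,p2)}
  {δ, ε, ζ} × {p1, p2} = {(δ,p1), (δ,p2), (ε,p1), (ε,p2), (ζ,p1), (ζ,p2)}
These 13 distinct sets form the basis B.
Close under arbitrary unions to get τ_{X×Y}; counting gives |τ_{X×Y}| = 25.


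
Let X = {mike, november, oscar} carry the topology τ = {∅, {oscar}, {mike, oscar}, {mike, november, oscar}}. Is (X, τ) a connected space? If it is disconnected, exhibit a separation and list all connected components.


(X, τ) is connected.

Find clopen sets (U ∈ τ with X ∖ U ∈ τ):
  U = ∅, X ∖ U = {mike, november, oscar} — both open, so U is clopen.
  U = {mike, november, oscar}, X ∖ U = ∅ — both open, so U is clopen.
Only trivial clopens (∅ and X) exist, so (X, τ) is connected.
Compute connected components by grouping points that agree on all clopens:
  component: {mike, november, oscar}


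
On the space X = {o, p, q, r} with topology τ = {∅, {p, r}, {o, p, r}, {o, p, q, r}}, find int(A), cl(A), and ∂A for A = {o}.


int(A) = ∅, cl(A) = {o, q}, ∂A = {o, q}.

Closed sets in (X, τ) are complements of opens:
  closed(X, τ) = {∅, {q}, {o, q}, {o, p, q, r}}.
int(A) = ⋃ {U ∈ τ : U ⊆ A}. Opens contained in A: ∅.
Taking the union of these: int(A) = ∅.
cl(A) = ⋂ {C closed : A ⊆ C}. Closed sets containing A: {o, q}, {o, p, q, r}.
Intersecting these: cl(A) = {o, q}.
∂A = cl(A) ∖ int(A) = {o, q} ∖ ∅ = {o, q}.


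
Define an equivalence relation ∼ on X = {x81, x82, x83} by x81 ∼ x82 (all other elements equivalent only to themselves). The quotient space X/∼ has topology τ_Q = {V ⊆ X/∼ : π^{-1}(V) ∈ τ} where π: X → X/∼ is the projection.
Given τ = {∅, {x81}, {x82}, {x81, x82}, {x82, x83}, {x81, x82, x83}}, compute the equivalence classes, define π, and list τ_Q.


X/∼ = {[x81=x82], [x83]}; |τ_Q| = 3.

Equivalence classes: [x81=x82], [x83].
Quotient map π: X → X/∼ sends x81 ↦ [x81=x82], x82 ↦ [x81=x82], x83 ↦ [x83].
For each subset V ⊆ X/∼, compute π^{-1}(V) ⊆ X and check whether π^{-1}(V) ∈ τ. V is open in τ_Q iff π^{-1}(V) ∈ τ.
  V = {}: π^{-1}(V) = ∅ ∈ τ ✓.
  V = {[x81=x82]}: π^{-1}(V) = {x81, x82} ∈ τ ✓.
  V = {[x83]}: π^{-1}(V) = {x83} ∉ τ ✗.
  V = {[x81=x82], [x83]}: π^{-1}(V) = {x81, x82, x83} ∈ τ ✓.
Open sets in the quotient: τ_Q = {{}, {[x81=x82]}, {[x81=x82], [x83]}} (3 elements).


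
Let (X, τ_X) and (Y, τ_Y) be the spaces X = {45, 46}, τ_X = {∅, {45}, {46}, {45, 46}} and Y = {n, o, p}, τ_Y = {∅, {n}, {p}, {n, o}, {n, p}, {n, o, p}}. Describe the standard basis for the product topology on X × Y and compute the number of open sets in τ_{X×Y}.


Basis B = {∅ × ∅, {45} × {n}, {45} × {p}, {46} × {n}, {46} × {p}, {45} × {n, o}, {45} × {n, p}, {45, 46} × {n}, {45, 46} × {p}, {46} × {n, o}, {46} × {n, p}, {45} × {n, o, p}, {46} × {n, o, p}, {45, 46} × {n, o}, {45, 46} × {n, p}, {45, 46} × {n, o, p}}; |τ_{X×Y}| = 36.

Enumerate products U × V with U ∈ τ_X, V ∈ τ_Y (deduplicated):
  ∅ × ∅ = {} (∅)
  {45} × {n} = {(45,n)}
  {45} × {p} = {(45,p)}
  {46} × {n} = {(46,n)}
  {46} × {p} = {(46,p)}
  {45} × {n, o} = {(45,n), (45,o)}
  {45} × {n, p} = {(45,n), (45,p)}
  {45, 46} × {n} = {(45,n), (46,n)}
  {45, 46} × {p} = {(45,p), (46,p)}
  {46} × {n, o} = {(46,n), (46,o)}
  {46} × {n, p} = {(46,n), (46,p)}
  {45} × {n, o, p} = {(45,n), (45,o), (45,p)}
  {46} × {n, o, p} = {(46,n), (46,o), (46,p)}
  {45, 46} × {n, o} = {(45,n), (45,o), (46,n), (46,o)}
  {45, 46} × {n, p} = {(45,n), (45,p), (46,n), (46,p)}
  {45, 46} × {n, o, p} = {(45,n), (45,o), (45,p), (46,n), (46,o), (46,p)}
These 16 distinct sets form the basis B.
Close under arbitrary unions to get τ_{X×Y}; counting gives |τ_{X×Y}| = 36.


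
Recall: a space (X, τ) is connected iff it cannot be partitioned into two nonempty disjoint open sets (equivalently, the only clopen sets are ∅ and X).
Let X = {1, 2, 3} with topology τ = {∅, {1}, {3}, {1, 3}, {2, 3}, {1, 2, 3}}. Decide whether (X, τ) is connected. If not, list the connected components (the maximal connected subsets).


(X, τ) is disconnected; components = [{1}, {2, 3}].

Find clopen sets (U ∈ τ with X ∖ U ∈ τ):
  U = ∅, X ∖ U = {1, 2, 3} — both open, so U is clopen.
  U = {1}, X ∖ U = {2, 3} — both open, so U is clopen.
  U = {2, 3}, X ∖ U = {1} — both open, so U is clopen.
  U = {1, 2, 3}, X ∖ U = ∅ — both open, so U is clopen.
Nontrivial clopen(s) exist: e.g. {2, 3}. So (X, τ) is disconnected.
Compute connected components by grouping points that agree on all clopens:
  component: {1}
  component: {2, 3}


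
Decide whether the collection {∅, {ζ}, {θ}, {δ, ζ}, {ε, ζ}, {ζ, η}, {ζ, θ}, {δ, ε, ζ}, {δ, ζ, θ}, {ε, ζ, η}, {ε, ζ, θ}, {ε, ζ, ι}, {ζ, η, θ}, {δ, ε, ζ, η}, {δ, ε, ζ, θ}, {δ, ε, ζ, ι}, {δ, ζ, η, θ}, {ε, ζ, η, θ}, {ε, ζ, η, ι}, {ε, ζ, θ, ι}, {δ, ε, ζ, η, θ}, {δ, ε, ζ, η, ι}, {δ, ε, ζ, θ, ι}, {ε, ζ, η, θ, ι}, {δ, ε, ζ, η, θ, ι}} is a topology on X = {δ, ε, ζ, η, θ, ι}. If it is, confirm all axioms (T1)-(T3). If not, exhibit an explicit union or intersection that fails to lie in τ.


τ is NOT a topology on X.

Axiom (T1): ∅ ∈ τ? Yes; X ∈ τ? Yes.
Axiom (T2/T3): check pairwise unions and intersections of members of τ.
Counterexample for (T2): {δ, ζ} ∪ {ζ, η} = {δ, ζ, η} ∉ τ. Therefore τ is NOT a topology.


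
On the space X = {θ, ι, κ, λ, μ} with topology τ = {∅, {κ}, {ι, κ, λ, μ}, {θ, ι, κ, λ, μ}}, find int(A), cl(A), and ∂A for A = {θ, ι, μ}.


int(A) = ∅, cl(A) = {θ, ι, λ, μ}, ∂A = {θ, ι, λ, μ}.

Closed sets in (X, τ) are complements of opens:
  closed(X, τ) = {∅, {θ}, {θ, ι, λ, μ}, {θ, ι, κ, λ, μ}}.
int(A) = ⋃ {U ∈ τ : U ⊆ A}. Opens contained in A: ∅.
Taking the union of these: int(A) = ∅.
cl(A) = ⋂ {C closed : A ⊆ C}. Closed sets containing A: {θ, ι, λ, μ}, {θ, ι, κ, λ, μ}.
Intersecting these: cl(A) = {θ, ι, λ, μ}.
∂A = cl(A) ∖ int(A) = {θ, ι, λ, μ} ∖ ∅ = {θ, ι, λ, μ}.


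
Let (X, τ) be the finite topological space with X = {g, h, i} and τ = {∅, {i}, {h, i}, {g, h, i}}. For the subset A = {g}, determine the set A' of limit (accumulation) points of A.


A' = ∅

For each x ∈ X, list the open sets U ∈ τ with x ∈ U, then check whether U ∩ (A ∖ {x}) ≠ ∅ for every such U.
  x = g: open {g, h, i} ∋ x has {g, h, i} ∩ (A ∖ {g}) = ∅, so x is NOT a limit point.
  x = h: open {h, i} ∋ x has {h, i} ∩ (A ∖ {h}) = ∅, so x is NOT a limit point.
  x = i: open {i} ∋ x has {i} ∩ (A ∖ {i}) = ∅, so x is NOT a limit point.
Collecting: A' = ∅.


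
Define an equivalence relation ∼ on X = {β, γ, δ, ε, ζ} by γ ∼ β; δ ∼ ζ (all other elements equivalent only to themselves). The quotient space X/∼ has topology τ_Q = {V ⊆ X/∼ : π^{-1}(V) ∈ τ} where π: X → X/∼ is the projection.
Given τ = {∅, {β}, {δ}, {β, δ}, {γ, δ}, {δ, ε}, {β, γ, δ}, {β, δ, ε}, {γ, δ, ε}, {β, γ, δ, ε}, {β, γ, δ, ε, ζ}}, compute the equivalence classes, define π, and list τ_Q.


X/∼ = {[β=γ], [δ=ζ], [ε]}; |τ_Q| = 2.

Equivalence classes: [β=γ], [δ=ζ], [ε].
Quotient map π: X → X/∼ sends β ↦ [β=γ], γ ↦ [β=γ], δ ↦ [δ=ζ], ε ↦ [ε], ζ ↦ [δ=ζ].
For each subset V ⊆ X/∼, compute π^{-1}(V) ⊆ X and check whether π^{-1}(V) ∈ τ. V is open in τ_Q iff π^{-1}(V) ∈ τ.
  V = {}: π^{-1}(V) = ∅ ∈ τ ✓.
  V = {[β=γ]}: π^{-1}(V) = {β, γ} ∉ τ ✗.
  V = {[δ=ζ]}: π^{-1}(V) = {δ, ζ} ∉ τ ✗.
  V = {[β=γ], [δ=ζ]}: π^{-1}(V) = {β, γ, δ, ζ} ∉ τ ✗.
  V = {[ε]}: π^{-1}(V) = {ε} ∉ τ ✗.
  V = {[β=γ], [ε]}: π^{-1}(V) = {β, γ, ε} ∉ τ ✗.
  V = {[δ=ζ], [ε]}: π^{-1}(V) = {δ, ε, ζ} ∉ τ ✗.
  V = {[β=γ], [δ=ζ], [ε]}: π^{-1}(V) = {β, γ, δ, ε, ζ} ∈ τ ✓.
Open sets in the quotient: τ_Q = {{}, {[β=γ], [δ=ζ], [ε]}} (2 elements).
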